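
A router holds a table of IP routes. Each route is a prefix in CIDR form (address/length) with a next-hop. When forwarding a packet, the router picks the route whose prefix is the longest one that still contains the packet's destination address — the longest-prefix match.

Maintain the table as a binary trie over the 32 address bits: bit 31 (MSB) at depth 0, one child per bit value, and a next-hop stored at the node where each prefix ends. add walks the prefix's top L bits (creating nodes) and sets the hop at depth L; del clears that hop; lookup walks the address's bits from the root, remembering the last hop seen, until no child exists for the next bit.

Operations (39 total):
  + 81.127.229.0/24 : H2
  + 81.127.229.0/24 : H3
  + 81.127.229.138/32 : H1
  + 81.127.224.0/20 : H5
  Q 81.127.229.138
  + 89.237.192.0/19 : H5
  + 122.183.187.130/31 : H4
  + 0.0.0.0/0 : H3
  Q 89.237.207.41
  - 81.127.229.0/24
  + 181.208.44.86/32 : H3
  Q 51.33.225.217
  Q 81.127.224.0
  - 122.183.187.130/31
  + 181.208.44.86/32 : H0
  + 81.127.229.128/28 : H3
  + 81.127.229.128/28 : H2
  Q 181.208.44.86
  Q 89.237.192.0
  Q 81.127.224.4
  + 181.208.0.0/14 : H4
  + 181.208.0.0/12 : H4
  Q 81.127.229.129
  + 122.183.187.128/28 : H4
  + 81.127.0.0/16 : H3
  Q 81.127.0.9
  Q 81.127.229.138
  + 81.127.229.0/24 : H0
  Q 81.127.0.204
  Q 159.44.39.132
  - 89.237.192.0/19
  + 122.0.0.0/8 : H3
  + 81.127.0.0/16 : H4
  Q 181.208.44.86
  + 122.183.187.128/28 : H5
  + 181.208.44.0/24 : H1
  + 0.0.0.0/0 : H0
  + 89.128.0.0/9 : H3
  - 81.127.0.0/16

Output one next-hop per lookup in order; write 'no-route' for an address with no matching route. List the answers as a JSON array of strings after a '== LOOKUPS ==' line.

Process each operation:
  + 81.127.229.0/24 (H2) depth=24
  + 81.127.229.0/24 (H3) depth=24
  + 81.127.229.138/32 (H1) depth=32
  + 81.127.224.0/20 (H5) depth=20
  Q 81.127.229.138: descend 01010001011111111110010110001010 ; hops seen [H5,H3,H1] ; pick H1
  + 89.237.192.0/19 (H5) depth=19
  + 122.183.187.130/31 (H4) depth=31
  + 0.0.0.0/0 (H3) depth=0
  Q 89.237.207.41: descend 0101100111101101110 ; hops seen [H3,H5] ; pick H5
  - 81.127.229.0/24 clear@24
  + 181.208.44.86/32 (H3) depth=32
  Q 51.33.225.217: descend 0 ; hops seen [H3] ; pick H3
  Q 81.127.224.0: descend 010100010111111111100 ; hops seen [H3,H5] ; pick H5
  - 122.183.187.130/31 clear@31
  + 181.208.44.86/32 (H0) depth=32
  + 81.127.229.128/28 (H3) depth=28
  + 81.127.229.128/28 (H2) depth=28
  Q 181.208.44.86: descend 10110101110100000010110001010110 ; hops seen [H3,H0] ; pick H0
  Q 89.237.192.0: descend 0101100111101101110 ; hops seen [H3,H5] ; pick H5
  Q 81.127.224.4: descend 010100010111111111100 ; hops seen [H3,H5] ; pick H5
  + 181.208.0.0/14 (H4) depth=14
  + 181.208.0.0/12 (H4) depth=12
  Q 81.127.229.129: descend 0101000101111111111001011000 ; hops seen [H3,H5,H2] ; pick H2
  + 122.183.187.128/28 (H4) depth=28
  + 81.127.0.0/16 (H3) depth=16
  Q 81.127.0.9: descend 0101000101111111 ; hops seen [H3,H3] ; pick H3
  Q 81.127.229.138: descend 01010001011111111110010110001010 ; hops seen [H3,H3,H5,H2,H1] ; pick H1
  + 81.127.229.0/24 (H0) depth=24
  Q 81.127.0.204: descend 0101000101111111 ; hops seen [H3,H3] ; pick H3
  Q 159.44.39.132: descend 10 ; hops seen [H3] ; pick H3
  - 89.237.192.0/19 clear@19
  + 122.0.0.0/8 (H3) depth=8
  + 81.127.0.0/16 (H4) depth=16
  Q 181.208.44.86: descend 10110101110100000010110001010110 ; hops seen [H3,H4,H4,H0] ; pick H0
  + 122.183.187.128/28 (H5) depth=28
  + 181.208.44.0/24 (H1) depth=24
  + 0.0.0.0/0 (H0) depth=0
  + 89.128.0.0/9 (H3) depth=9
  - 81.127.0.0/16 clear@16

== LOOKUPS ==
["H1","H5","H3","H5","H0","H5","H5","H2","H3","H1","H3","H3","H0"]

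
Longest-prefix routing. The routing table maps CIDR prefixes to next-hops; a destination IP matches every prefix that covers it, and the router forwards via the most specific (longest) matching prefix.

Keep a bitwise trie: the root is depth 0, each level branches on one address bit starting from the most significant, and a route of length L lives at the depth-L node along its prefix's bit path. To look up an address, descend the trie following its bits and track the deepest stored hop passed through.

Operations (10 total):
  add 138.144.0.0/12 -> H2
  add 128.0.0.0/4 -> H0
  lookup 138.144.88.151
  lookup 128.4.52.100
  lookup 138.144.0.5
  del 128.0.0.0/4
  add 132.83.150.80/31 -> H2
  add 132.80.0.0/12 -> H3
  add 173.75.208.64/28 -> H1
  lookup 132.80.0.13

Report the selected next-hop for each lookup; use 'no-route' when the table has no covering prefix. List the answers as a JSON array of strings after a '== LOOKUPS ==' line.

Process each operation:
  + 138.144.0.0/12 (H2) depth=12
  + 128.0.0.0/4 (H0) depth=4
  lookup 138.144.88.151: bits 100010101001 walk d0:-→d1:-→d2:-→d3:-→d4:H0→d5:-→d6:-→d7:-→d8:-→d9:-→d10:-→d11:-→d12:H2 -> H2
  lookup 128.4.52.100: bits 1000 walk d0:-→d1:-→d2:-→d3:-→d4:H0 -> H0
  lookup 138.144.0.5: bits 100010101001 walk d0:-→d1:-→d2:-→d3:-→d4:H0→d5:-→d6:-→d7:-→d8:-→d9:-→d10:-→d11:-→d12:H2 -> H2
  - 128.0.0.0/4 clear@4
  + 132.83.150.80/31 (H2) depth=31
  + 132.80.0.0/12 (H3) depth=12
  + 173.75.208.64/28 (H1) depth=28
  lookup 132.80.0.13: bits 10000100010100 walk d0:-→d1:-→d2:-→d3:-→d4:-→d5:-→d6:-→d7:-→d8:-→d9:-→d10:-→d11:-→d12:H3→d13:-→d14:- -> H3

== LOOKUPS ==
["H2","H0","H2","H3"]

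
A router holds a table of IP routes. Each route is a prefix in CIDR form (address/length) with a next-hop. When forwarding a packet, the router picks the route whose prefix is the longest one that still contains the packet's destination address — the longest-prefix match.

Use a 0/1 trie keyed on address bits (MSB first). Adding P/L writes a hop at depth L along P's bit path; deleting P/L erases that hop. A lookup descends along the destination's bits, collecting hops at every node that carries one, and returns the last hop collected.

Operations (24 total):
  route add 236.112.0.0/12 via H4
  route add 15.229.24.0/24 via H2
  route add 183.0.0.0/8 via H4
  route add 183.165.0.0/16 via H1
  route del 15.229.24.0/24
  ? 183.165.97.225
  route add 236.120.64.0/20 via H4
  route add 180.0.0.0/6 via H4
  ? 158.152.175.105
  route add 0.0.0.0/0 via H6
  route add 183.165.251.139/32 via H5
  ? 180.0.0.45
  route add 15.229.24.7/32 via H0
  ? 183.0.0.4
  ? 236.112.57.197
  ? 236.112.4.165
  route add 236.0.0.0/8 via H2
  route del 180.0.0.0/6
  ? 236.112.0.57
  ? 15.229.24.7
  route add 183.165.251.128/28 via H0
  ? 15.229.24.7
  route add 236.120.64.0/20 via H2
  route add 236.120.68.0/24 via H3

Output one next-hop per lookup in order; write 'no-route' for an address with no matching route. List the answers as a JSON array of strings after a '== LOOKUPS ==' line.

Trace:
  + 236.112.0.0/12 (H4) depth=12
  + 15.229.24.0/24 (H2) depth=24
  + 183.0.0.0/8 (H4) depth=8
  + 183.165.0.0/16 (H1) depth=16
  - 15.229.24.0/24 clear@24
  Q 183.165.97.225: descend 1011011110100101 ; hops seen [H4,H1] ; pick H1
  + 236.120.64.0/20 (H4) depth=20
  + 180.0.0.0/6 (H4) depth=6
  Q 158.152.175.105: descend 10 ; hops seen [∅] ; pick no-route
  + 0.0.0.0/0 (H6) depth=0
  + 183.165.251.139/32 (H5) depth=32
  Q 180.0.0.45: descend 101101 ; hops seen [H6,H4] ; pick H4
  + 15.229.24.7/32 (H0) depth=32
  Q 183.0.0.4: descend 10110111 ; hops seen [H6,H4,H4] ; pick H4
  Q 236.112.57.197: descend 111011000111 ; hops seen [H6,H4] ; pick H4
  Q 236.112.4.165: descend 111011000111 ; hops seen [H6,H4] ; pick H4
  + 236.0.0.0/8 (H2) depth=8
  - 180.0.0.0/6 clear@6
  Q 236.112.0.57: descend 111011000111 ; hops seen [H6,H2,H4] ; pick H4
  Q 15.229.24.7: descend 00001111111001010001100000000111 ; hops seen [H6,H0] ; pick H0
  + 183.165.251.128/28 (H0) depth=28
  Q 15.229.24.7: descend 00001111111001010001100000000111 ; hops seen [H6,H0] ; pick H0
  + 236.120.64.0/20 (H2) depth=20
  + 236.120.68.0/24 (H3) depth=24

== LOOKUPS ==
["H1","no-route","H4","H4","H4","H4","H4","H0","H0"]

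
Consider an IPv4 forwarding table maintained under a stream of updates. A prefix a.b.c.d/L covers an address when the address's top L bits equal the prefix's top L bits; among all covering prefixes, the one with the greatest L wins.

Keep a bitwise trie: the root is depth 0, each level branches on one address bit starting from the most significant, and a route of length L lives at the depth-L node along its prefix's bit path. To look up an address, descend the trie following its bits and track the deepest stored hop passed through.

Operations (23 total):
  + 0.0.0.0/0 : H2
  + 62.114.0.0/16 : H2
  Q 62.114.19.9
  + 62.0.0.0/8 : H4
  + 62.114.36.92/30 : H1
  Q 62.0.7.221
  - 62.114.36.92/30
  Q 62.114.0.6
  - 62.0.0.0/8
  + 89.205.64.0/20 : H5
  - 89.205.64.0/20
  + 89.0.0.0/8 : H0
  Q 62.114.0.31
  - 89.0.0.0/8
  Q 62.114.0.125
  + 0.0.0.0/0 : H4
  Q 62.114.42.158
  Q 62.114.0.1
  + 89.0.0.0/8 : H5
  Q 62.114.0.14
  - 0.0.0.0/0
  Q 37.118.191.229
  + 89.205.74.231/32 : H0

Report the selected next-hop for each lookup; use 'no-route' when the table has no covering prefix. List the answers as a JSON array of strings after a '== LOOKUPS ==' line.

Trace:
  add 0.0.0.0/0 -> H2 at depth 0
  add 62.114.0.0/16 -> H2 at depth 16
  lookup 62.114.19.9: bits 0011111001110010 walk d0:H2→d1:-→d2:-→d3:-→d4:-→d5:-→d6:-→d7:-→d8:-→d9:-→d10:-→d11:-→d12:-→d13:-→d14:-→d15:-→d16:H2 -> H2
  add 62.0.0.0/8 -> H4 at depth 8
  add 62.114.36.92/30 -> H1 at depth 30
  lookup 62.0.7.221: bits 001111100 walk d0:H2→d1:-→d2:-→d3:-→d4:-→d5:-→d6:-→d7:-→d8:H4→d9:- -> H4
  - 62.114.36.92/30 clear@30
  lookup 62.114.0.6: bits 001111100111001000 walk d0:H2→d1:-→d2:-→d3:-→d4:-→d5:-→d6:-→d7:-→d8:H4→d9:-→d10:-→d11:-→d12:-→d13:-→d14:-→d15:-→d16:H2→d17:-→d18:- -> H2
  - 62.0.0.0/8 clear@8
  add 89.205.64.0/20 -> H5 at depth 20
  - 89.205.64.0/20 clear@20
  add 89.0.0.0/8 -> H0 at depth 8
  lookup 62.114.0.31: bits 001111100111001000 walk d0:H2→d1:-→d2:-→d3:-→d4:-→d5:-→d6:-→d7:-→d8:-→d9:-→d10:-→d11:-→d12:-→d13:-→d14:-→d15:-→d16:H2→d17:-→d18:- -> H2
  - 89.0.0.0/8 clear@8
  lookup 62.114.0.125: bits 001111100111001000 walk d0:H2→d1:-→d2:-→d3:-→d4:-→d5:-→d6:-→d7:-→d8:-→d9:-→d10:-→d11:-→d12:-→d13:-→d14:-→d15:-→d16:H2→d17:-→d18:- -> H2
  add 0.0.0.0/0 -> H4 at depth 0
  lookup 62.114.42.158: bits 00111110011100100010 walk d0:H4→d1:-→d2:-→d3:-→d4:-→d5:-→d6:-→d7:-→d8:-→d9:-→d10:-→d11:-→d12:-→d13:-→d14:-→d15:-→d16:H2→d17:-→d18:-→d19:-→d20:- -> H2
  lookup 62.114.0.1: bits 001111100111001000 walk d0:H4→d1:-→d2:-→d3:-→d4:-→d5:-→d6:-→d7:-→d8:-→d9:-→d10:-→d11:-→d12:-→d13:-→d14:-→d15:-→d16:H2→d17:-→d18:- -> H2
  add 89.0.0.0/8 -> H5 at depth 8
  lookup 62.114.0.14: bits 001111100111001000 walk d0:H4→d1:-→d2:-→d3:-→d4:-→d5:-→d6:-→d7:-→d8:-→d9:-→d10:-→d11:-→d12:-→d13:-→d14:-→d15:-→d16:H2→d17:-→d18:- -> H2
  - 0.0.0.0/0 clear@0
  lookup 37.118.191.229: bits 001 walk d0:-→d1:-→d2:-→d3:- -> no-route
  add 89.205.74.231/32 -> H0 at depth 32

== LOOKUPS ==
["H2","H4","H2","H2","H2","H2","H2","H2","no-route"]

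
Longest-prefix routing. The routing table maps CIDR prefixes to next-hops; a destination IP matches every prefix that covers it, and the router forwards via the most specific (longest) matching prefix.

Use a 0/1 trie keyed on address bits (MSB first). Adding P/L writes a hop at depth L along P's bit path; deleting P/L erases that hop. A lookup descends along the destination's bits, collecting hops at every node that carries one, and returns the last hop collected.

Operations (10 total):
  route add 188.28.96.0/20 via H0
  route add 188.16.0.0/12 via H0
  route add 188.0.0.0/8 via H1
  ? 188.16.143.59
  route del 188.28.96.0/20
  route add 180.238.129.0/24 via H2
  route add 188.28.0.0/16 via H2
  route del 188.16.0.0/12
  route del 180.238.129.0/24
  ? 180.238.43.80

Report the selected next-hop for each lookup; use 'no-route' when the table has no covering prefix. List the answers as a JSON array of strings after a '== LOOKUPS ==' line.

Trace:
  add 188.28.96.0/20 -> H0 at depth 20
  add 188.16.0.0/12 -> H0 at depth 12
  add 188.0.0.0/8 -> H1 at depth 8
  lookup 188.16.143.59: bits 101111000001 walk d0:-→d1:-→d2:-→d3:-→d4:-→d5:-→d6:-→d7:-→d8:H1→d9:-→d10:-→d11:-→d12:H0 -> H0
  del 188.28.96.0/20 (clear depth 20)
  add 180.238.129.0/24 -> H2 at depth 24
  add 188.28.0.0/16 -> H2 at depth 16
  del 188.16.0.0/12 (clear depth 12)
  del 180.238.129.0/24 (clear depth 24)
  lookup 180.238.43.80: bits 1011010011101110 walk d0:-→d1:-→d2:-→d3:-→d4:-→d5:-→d6:-→d7:-→d8:-→d9:-→d10:-→d11:-→d12:-→d13:-→d14:-→d15:-→d16:- -> no-route

== LOOKUPS ==
["H0","no-route"]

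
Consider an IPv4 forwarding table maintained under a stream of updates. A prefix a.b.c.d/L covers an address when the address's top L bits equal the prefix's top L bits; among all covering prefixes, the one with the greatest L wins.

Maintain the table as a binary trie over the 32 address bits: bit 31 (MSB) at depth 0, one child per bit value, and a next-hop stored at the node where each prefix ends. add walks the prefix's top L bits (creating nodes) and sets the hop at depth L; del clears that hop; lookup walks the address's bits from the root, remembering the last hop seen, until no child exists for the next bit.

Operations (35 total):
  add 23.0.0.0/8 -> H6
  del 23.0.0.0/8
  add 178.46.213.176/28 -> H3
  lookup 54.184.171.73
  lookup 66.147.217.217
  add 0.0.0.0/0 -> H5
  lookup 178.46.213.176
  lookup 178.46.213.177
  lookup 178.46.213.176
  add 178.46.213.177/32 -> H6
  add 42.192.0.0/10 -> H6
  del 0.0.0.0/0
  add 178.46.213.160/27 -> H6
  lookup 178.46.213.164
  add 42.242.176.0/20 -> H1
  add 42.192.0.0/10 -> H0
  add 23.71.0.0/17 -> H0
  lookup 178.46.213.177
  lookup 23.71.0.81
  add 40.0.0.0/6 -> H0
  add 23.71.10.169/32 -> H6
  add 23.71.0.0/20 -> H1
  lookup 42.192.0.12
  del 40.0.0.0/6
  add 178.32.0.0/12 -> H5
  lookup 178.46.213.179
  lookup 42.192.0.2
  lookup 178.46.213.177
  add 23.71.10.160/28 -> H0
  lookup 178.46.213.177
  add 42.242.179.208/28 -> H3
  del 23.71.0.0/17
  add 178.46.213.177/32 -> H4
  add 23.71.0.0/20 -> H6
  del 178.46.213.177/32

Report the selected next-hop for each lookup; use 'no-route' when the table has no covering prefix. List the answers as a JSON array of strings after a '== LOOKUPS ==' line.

Trace:
  add 23.0.0.0/8 -> H6 at depth 8
  del 23.0.0.0/8 (clear depth 8)
  add 178.46.213.176/28 -> H3 at depth 28
  Q 54.184.171.73: descend 00 ; hops seen [∅] ; pick no-route
  Q 66.147.217.217: descend 0 ; hops seen [∅] ; pick no-route
  add 0.0.0.0/0 -> H5 at depth 0
  Q 178.46.213.176: descend 1011001000101110110101011011 ; hops seen [H5,H3] ; pick H3
  Q 178.46.213.177: descend 1011001000101110110101011011 ; hops seen [H5,H3] ; pick H3
  Q 178.46.213.176: descend 1011001000101110110101011011 ; hops seen [H5,H3] ; pick H3
  add 178.46.213.177/32 -> H6 at depth 32
  add 42.192.0.0/10 -> H6 at depth 10
  del 0.0.0.0/0 (clear depth 0)
  add 178.46.213.160/27 -> H6 at depth 27
  Q 178.46.213.164: descend 101100100010111011010101101 ; hops seen [H6] ; pick H6
  add 42.242.176.0/20 -> H1 at depth 20
  add 42.192.0.0/10 -> H0 at depth 10
  add 23.71.0.0/17 -> H0 at depth 17
  Q 178.46.213.177: descend 10110010001011101101010110110001 ; hops seen [H6,H3,H6] ; pick H6
  Q 23.71.0.81: descend 00010111010001110 ; hops seen [H0] ; pick H0
  add 40.0.0.0/6 -> H0 at depth 6
  add 23.71.10.169/32 -> H6 at depth 32
  add 23.71.0.0/20 -> H1 at depth 20
  Q 42.192.0.12: descend 0010101011 ; hops seen [H0,H0] ; pick H0
  del 40.0.0.0/6 (clear depth 6)
  add 178.32.0.0/12 -> H5 at depth 12
  Q 178.46.213.179: descend 101100100010111011010101101100 ; hops seen [H5,H6,H3] ; pick H3
  Q 42.192.0.2: descend 0010101011 ; hops seen [H0] ; pick H0
  Q 178.46.213.177: descend 10110010001011101101010110110001 ; hops seen [H5,H6,H3,H6] ; pick H6
  add 23.71.10.160/28 -> H0 at depth 28
  Q 178.46.213.177: descend 10110010001011101101010110110001 ; hops seen [H5,H6,H3,H6] ; pick H6
  add 42.242.179.208/28 -> H3 at depth 28
  del 23.71.0.0/17 (clear depth 17)
  add 178.46.213.177/32 -> H4 at depth 32
  add 23.71.0.0/20 -> H6 at depth 20
  del 178.46.213.177/32 (clear depth 32)

== LOOKUPS ==
["no-route","no-route","H3","H3","H3","H6","H6","H0","H0","H3","H0","H6","H6"]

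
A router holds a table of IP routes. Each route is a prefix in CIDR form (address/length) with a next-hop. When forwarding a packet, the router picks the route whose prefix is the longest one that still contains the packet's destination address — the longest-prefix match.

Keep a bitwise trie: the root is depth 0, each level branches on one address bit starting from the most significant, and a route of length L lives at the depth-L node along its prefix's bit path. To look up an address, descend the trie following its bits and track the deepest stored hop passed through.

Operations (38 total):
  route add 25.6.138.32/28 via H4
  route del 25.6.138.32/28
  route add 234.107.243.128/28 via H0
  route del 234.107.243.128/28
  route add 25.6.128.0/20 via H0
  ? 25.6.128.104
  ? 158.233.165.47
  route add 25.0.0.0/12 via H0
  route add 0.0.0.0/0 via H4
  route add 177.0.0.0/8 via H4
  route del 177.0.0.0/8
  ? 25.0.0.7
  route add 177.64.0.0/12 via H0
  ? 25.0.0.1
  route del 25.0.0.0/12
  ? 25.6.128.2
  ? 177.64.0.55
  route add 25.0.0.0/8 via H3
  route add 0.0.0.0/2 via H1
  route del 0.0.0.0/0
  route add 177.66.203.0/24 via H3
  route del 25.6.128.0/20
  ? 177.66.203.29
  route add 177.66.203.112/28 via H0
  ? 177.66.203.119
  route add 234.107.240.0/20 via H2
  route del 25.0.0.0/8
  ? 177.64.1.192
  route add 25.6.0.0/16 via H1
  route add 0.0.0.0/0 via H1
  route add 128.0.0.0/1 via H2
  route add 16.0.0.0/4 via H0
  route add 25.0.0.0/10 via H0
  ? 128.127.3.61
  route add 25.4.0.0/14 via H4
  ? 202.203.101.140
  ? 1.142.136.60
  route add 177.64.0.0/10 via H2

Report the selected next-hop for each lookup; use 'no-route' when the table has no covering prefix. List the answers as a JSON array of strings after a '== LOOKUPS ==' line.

Apply in order:
  + 25.6.138.32/28 (H4) depth=28
  del 25.6.138.32/28 (clear depth 28)
  + 234.107.243.128/28 (H0) depth=28
  del 234.107.243.128/28 (clear depth 28)
  + 25.6.128.0/20 (H0) depth=20
  ? 25.6.128.104  path d0:-→d1:-→d2:-→d3:-→d4:-→d5:-→d6:-→d7:-→d8:-→d9:-→d10:-→d11:-→d12:-→d13:-→d14:-→d15:-→d16:-→d17:-→d18:-→d19:-→d20:H0  best=H0
  ? 158.233.165.47  path d0:-→d1:-  best=no-route
  + 25.0.0.0/12 (H0) depth=12
  + 0.0.0.0/0 (H4) depth=0
  + 177.0.0.0/8 (H4) depth=8
  del 177.0.0.0/8 (clear depth 8)
  ? 25.0.0.7  path d0:H4→d1:-→d2:-→d3:-→d4:-→d5:-→d6:-→d7:-→d8:-→d9:-→d10:-→d11:-→d12:H0→d13:-  best=H0
  + 177.64.0.0/12 (H0) depth=12
  ? 25.0.0.1  path d0:H4→d1:-→d2:-→d3:-→d4:-→d5:-→d6:-→d7:-→d8:-→d9:-→d10:-→d11:-→d12:H0→d13:-  best=H0
  del 25.0.0.0/12 (clear depth 12)
  ? 25.6.128.2  path d0:H4→d1:-→d2:-→d3:-→d4:-→d5:-→d6:-→d7:-→d8:-→d9:-→d10:-→d11:-→d12:-→d13:-→d14:-→d15:-→d16:-→d17:-→d18:-→d19:-→d20:H0  best=H0
  ? 177.64.0.55  path d0:H4→d1:-→d2:-→d3:-→d4:-→d5:-→d6:-→d7:-→d8:-→d9:-→d10:-→d11:-→d12:H0  best=H0
  + 25.0.0.0/8 (H3) depth=8
  + 0.0.0.0/2 (H1) depth=2
  del 0.0.0.0/0 (clear depth 0)
  + 177.66.203.0/24 (H3) depth=24
  del 25.6.128.0/20 (clear depth 20)
  ? 177.66.203.29  path d0:-→d1:-→d2:-→d3:-→d4:-→d5:-→d6:-→d7:-→d8:-→d9:-→d10:-→d11:-→d12:H0→d13:-→d14:-→d15:-→d16:-→d17:-→d18:-→d19:-→d20:-→d21:-→d22:-→d23:-→d24:H3  best=H3
  + 177.66.203.112/28 (H0) depth=28
  ? 177.66.203.119  path d0:-→d1:-→d2:-→d3:-→d4:-→d5:-→d6:-→d7:-→d8:-→d9:-→d10:-→d11:-→d12:H0→d13:-→d14:-→d15:-→d16:-→d17:-→d18:-→d19:-→d20:-→d21:-→d22:-→d23:-→d24:H3→d25:-→d26:-→d27:-→d28:H0  best=H0
  + 234.107.240.0/20 (H2) depth=20
  del 25.0.0.0/8 (clear depth 8)
  ? 177.64.1.192  path d0:-→d1:-→d2:-→d3:-→d4:-→d5:-→d6:-→d7:-→d8:-→d9:-→d10:-→d11:-→d12:H0→d13:-→d14:-  best=H0
  + 25.6.0.0/16 (H1) depth=16
  + 0.0.0.0/0 (H1) depth=0
  + 128.0.0.0/1 (H2) depth=1
  + 16.0.0.0/4 (H0) depth=4
  + 25.0.0.0/10 (H0) depth=10
  ? 128.127.3.61  path d0:H1→d1:H2→d2:-  best=H2
  + 25.4.0.0/14 (H4) depth=14
  ? 202.203.101.140  path d0:H1→d1:H2→d2:-  best=H2
  ? 1.142.136.60  path d0:H1→d1:-→d2:H1→d3:-  best=H1
  + 177.64.0.0/10 (H2) depth=10

== LOOKUPS ==
["H0","no-route","H0","H0","H0","H0","H3","H0","H0","H2","H2","H1"]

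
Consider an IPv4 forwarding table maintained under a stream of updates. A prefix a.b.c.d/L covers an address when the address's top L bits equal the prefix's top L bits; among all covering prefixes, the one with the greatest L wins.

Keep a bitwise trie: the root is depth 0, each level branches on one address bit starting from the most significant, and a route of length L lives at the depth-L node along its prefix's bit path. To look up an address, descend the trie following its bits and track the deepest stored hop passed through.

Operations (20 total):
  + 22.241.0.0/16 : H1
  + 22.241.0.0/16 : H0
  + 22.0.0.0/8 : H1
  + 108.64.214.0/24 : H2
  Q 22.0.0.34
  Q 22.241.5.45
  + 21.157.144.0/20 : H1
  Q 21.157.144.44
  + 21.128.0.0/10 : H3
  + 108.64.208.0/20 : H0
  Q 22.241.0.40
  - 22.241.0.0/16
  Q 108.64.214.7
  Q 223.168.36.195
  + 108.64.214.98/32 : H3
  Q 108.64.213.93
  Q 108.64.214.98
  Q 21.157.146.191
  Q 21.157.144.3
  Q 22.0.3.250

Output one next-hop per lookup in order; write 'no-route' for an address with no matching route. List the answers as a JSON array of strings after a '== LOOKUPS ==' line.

Trace:
  + 22.241.0.0/16 (H1) depth=16
  + 22.241.0.0/16 (H0) depth=16
  + 22.0.0.0/8 (H1) depth=8
  + 108.64.214.0/24 (H2) depth=24
  Q 22.0.0.34: descend 00010110 ; hops seen [H1] ; pick H1
  Q 22.241.5.45: descend 0001011011110001 ; hops seen [H1,H0] ; pick H0
  + 21.157.144.0/20 (H1) depth=20
  Q 21.157.144.44: descend 00010101100111011001 ; hops seen [H1] ; pick H1
  + 21.128.0.0/10 (H3) depth=10
  + 108.64.208.0/20 (H0) depth=20
  Q 22.241.0.40: descend 0001011011110001 ; hops seen [H1,H0] ; pick H0
  - 22.241.0.0/16 clear@16
  Q 108.64.214.7: descend 011011000100000011010110 ; hops seen [H0,H2] ; pick H2
  Q 223.168.36.195: descend ε ; hops seen [∅] ; pick no-route
  + 108.64.214.98/32 (H3) depth=32
  Q 108.64.213.93: descend 0110110001000000110101 ; hops seen [H0] ; pick H0
  Q 108.64.214.98: descend 01101100010000001101011001100010 ; hops seen [H0,H2,H3] ; pick H3
  Q 21.157.146.191: descend 00010101100111011001 ; hops seen [H3,H1] ; pick H1
  Q 21.157.144.3: descend 00010101100111011001 ; hops seen [H3,H1] ; pick H1
  Q 22.0.3.250: descend 00010110 ; hops seen [H1] ; pick H1

== LOOKUPS ==
["H1","H0","H1","H0","H2","no-route","H0","H3","H1","H1","H1"]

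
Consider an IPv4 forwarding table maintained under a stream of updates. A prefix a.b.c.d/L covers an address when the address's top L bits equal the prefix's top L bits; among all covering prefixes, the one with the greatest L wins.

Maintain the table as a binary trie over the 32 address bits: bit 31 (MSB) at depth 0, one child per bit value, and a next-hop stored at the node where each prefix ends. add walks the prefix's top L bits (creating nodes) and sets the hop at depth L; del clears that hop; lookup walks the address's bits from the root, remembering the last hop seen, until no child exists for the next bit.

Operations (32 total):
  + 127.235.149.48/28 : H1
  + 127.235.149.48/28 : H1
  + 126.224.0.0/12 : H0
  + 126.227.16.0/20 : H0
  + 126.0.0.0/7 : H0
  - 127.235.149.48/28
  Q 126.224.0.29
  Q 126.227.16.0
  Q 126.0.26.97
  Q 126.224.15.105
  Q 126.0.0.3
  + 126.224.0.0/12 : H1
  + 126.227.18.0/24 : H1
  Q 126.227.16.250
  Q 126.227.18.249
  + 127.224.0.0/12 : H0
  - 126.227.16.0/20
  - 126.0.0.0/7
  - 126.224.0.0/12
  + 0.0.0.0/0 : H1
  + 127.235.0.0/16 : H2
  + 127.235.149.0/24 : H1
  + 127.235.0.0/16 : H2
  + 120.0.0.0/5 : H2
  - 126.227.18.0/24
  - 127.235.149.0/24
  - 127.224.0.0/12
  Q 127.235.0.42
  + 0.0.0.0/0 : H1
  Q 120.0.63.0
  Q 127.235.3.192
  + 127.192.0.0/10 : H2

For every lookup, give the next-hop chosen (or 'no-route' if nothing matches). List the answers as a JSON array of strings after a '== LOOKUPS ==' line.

Trace:
  + 127.235.149.48/28 (H1) depth=28
  + 127.235.149.48/28 (H1) depth=28
  + 126.224.0.0/12 (H0) depth=12
  + 126.227.16.0/20 (H0) depth=20
  + 126.0.0.0/7 (H0) depth=7
  - 127.235.149.48/28 clear@28
  Q 126.224.0.29: descend 01111110111000 ; hops seen [H0,H0] ; pick H0
  Q 126.227.16.0: descend 01111110111000110001 ; hops seen [H0,H0,H0] ; pick H0
  Q 126.0.26.97: descend 01111110 ; hops seen [H0] ; pick H0
  Q 126.224.15.105: descend 01111110111000 ; hops seen [H0,H0] ; pick H0
  Q 126.0.0.3: descend 01111110 ; hops seen [H0] ; pick H0
  + 126.224.0.0/12 (H1) depth=12
  + 126.227.18.0/24 (H1) depth=24
  Q 126.227.16.250: descend 0111111011100011000100 ; hops seen [H0,H1,H0] ; pick H0
  Q 126.227.18.249: descend 011111101110001100010010 ; hops seen [H0,H1,H0,H1] ; pick H1
  + 127.224.0.0/12 (H0) depth=12
  - 126.227.16.0/20 clear@20
  - 126.0.0.0/7 clear@7
  - 126.224.0.0/12 clear@12
  + 0.0.0.0/0 (H1) depth=0
  + 127.235.0.0/16 (H2) depth=16
  + 127.235.149.0/24 (H1) depth=24
  + 127.235.0.0/16 (H2) depth=16
  + 120.0.0.0/5 (H2) depth=5
  - 126.227.18.0/24 clear@24
  - 127.235.149.0/24 clear@24
  - 127.224.0.0/12 clear@12
  Q 127.235.0.42: descend 0111111111101011 ; hops seen [H1,H2,H2] ; pick H2
  + 0.0.0.0/0 (H1) depth=0
  Q 120.0.63.0: descend 01111 ; hops seen [H1,H2] ; pick H2
  Q 127.235.3.192: descend 0111111111101011 ; hops seen [H1,H2,H2] ; pick H2
  + 127.192.0.0/10 (H2) depth=10

== LOOKUPS ==
["H0","H0","H0","H0","H0","H0","H1","H2","H2","H2"]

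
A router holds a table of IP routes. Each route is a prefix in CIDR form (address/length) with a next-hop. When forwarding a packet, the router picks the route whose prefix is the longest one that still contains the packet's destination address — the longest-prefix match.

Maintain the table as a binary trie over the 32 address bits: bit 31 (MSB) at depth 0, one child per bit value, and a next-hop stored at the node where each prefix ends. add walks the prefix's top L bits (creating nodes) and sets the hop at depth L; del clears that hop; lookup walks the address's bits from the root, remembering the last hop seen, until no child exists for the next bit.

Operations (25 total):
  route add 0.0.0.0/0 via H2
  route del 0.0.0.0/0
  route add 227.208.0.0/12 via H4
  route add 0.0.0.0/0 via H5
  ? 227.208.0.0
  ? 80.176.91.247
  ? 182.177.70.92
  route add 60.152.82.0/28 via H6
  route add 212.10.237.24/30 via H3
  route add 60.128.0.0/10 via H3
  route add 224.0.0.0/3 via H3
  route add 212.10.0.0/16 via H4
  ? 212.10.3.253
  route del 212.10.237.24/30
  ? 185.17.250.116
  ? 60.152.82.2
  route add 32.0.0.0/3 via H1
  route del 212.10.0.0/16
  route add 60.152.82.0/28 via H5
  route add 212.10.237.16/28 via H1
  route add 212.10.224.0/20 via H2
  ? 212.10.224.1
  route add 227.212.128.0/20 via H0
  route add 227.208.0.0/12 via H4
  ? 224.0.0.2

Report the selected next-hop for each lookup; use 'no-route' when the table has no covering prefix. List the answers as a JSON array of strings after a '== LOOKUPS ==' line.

Process each operation:
  add 0.0.0.0/0 -> H2 at depth 0
  - 0.0.0.0/0 clear@0
  add 227.208.0.0/12 -> H4 at depth 12
  add 0.0.0.0/0 -> H5 at depth 0
  lookup 227.208.0.0: bits 111000111101 walk d0:H5→d1:-→d2:-→d3:-→d4:-→d5:-→d6:-→d7:-→d8:-→d9:-→d10:-→d11:-→d12:H4 -> H4
  lookup 80.176.91.247: bits ε walk d0:H5 -> H5
  lookup 182.177.70.92: bits 1 walk d0:H5→d1:- -> H5
  add 60.152.82.0/28 -> H6 at depth 28
  add 212.10.237.24/30 -> H3 at depth 30
  add 60.128.0.0/10 -> H3 at depth 10
  add 224.0.0.0/3 -> H3 at depth 3
  add 212.10.0.0/16 -> H4 at depth 16
  lookup 212.10.3.253: bits 1101010000001010 walk d0:H5→d1:-→d2:-→d3:-→d4:-→d5:-→d6:-→d7:-→d8:-→d9:-→d10:-→d11:-→d12:-→d13:-→d14:-→d15:-→d16:H4 -> H4
  - 212.10.237.24/30 clear@30
  lookup 185.17.250.116: bits 1 walk d0:H5→d1:- -> H5
  lookup 60.152.82.2: bits 0011110010011000010100100000 walk d0:H5→d1:-→d2:-→d3:-→d4:-→d5:-→d6:-→d7:-→d8:-→d9:-→d10:H3→d11:-→d12:-→d13:-→d14:-→d15:-→d16:-→d17:-→d18:-→d19:-→d20:-→d21:-→d22:-→d23:-→d24:-→d25:-→d26:-→d27:-→d28:H6 -> H6
  add 32.0.0.0/3 -> H1 at depth 3
  - 212.10.0.0/16 clear@16
  add 60.152.82.0/28 -> H5 at depth 28
  add 212.10.237.16/28 -> H1 at depth 28
  add 212.10.224.0/20 -> H2 at depth 20
  lookup 212.10.224.1: bits 11010100000010101110 walk d0:H5→d1:-→d2:-→d3:-→d4:-→d5:-→d6:-→d7:-→d8:-→d9:-→d10:-→d11:-→d12:-→d13:-→d14:-→d15:-→d16:-→d17:-→d18:-→d19:-→d20:H2 -> H2
  add 227.212.128.0/20 -> H0 at depth 20
  add 227.208.0.0/12 -> H4 at depth 12
  lookup 224.0.0.2: bits 111000 walk d0:H5→d1:-→d2:-→d3:H3→d4:-→d5:-→d6:- -> H3

== LOOKUPS ==
["H4","H5","H5","H4","H5","H6","H2","H3"]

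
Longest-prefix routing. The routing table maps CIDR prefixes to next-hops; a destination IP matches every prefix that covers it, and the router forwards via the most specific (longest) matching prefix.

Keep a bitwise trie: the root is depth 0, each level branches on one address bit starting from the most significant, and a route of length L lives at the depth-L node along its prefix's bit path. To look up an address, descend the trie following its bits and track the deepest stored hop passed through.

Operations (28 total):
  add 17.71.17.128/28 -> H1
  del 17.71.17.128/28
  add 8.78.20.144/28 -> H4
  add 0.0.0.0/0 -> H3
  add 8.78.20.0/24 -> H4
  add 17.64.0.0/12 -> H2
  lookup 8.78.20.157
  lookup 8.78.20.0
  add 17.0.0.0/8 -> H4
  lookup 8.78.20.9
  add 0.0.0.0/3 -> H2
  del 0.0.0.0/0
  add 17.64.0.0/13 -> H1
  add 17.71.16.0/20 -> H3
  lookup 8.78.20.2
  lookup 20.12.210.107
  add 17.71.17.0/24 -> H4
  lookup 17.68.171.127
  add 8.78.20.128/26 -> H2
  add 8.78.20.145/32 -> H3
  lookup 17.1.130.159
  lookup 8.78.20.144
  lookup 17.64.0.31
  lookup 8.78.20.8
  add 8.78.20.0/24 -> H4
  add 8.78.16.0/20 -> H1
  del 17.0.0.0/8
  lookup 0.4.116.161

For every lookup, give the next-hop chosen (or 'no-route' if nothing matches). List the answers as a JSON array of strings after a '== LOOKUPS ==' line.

Process each operation:
  add 17.71.17.128/28 -> H1 at depth 28
  del 17.71.17.128/28 (clear depth 28)
  add 8.78.20.144/28 -> H4 at depth 28
  add 0.0.0.0/0 -> H3 at depth 0
  add 8.78.20.0/24 -> H4 at depth 24
  add 17.64.0.0/12 -> H2 at depth 12
  ? 8.78.20.157  path d0:H3→d1:-→d2:-→d3:-→d4:-→d5:-→d6:-→d7:-→d8:-→d9:-→d10:-→d11:-→d12:-→d13:-→d14:-→d15:-→d16:-→d17:-→d18:-→d19:-→d20:-→d21:-→d22:-→d23:-→d24:H4→d25:-→d26:-→d27:-→d28:H4  best=H4
  ? 8.78.20.0  path d0:H3→d1:-→d2:-→d3:-→d4:-→d5:-→d6:-→d7:-→d8:-→d9:-→d10:-→d11:-→d12:-→d13:-→d14:-→d15:-→d16:-→d17:-→d18:-→d19:-→d20:-→d21:-→d22:-→d23:-→d24:H4  best=H4
  add 17.0.0.0/8 -> H4 at depth 8
  ? 8.78.20.9  path d0:H3→d1:-→d2:-→d3:-→d4:-→d5:-→d6:-→d7:-→d8:-→d9:-→d10:-→d11:-→d12:-→d13:-→d14:-→d15:-→d16:-→d17:-→d18:-→d19:-→d20:-→d21:-→d22:-→d23:-→d24:H4  best=H4
  add 0.0.0.0/3 -> H2 at depth 3
  del 0.0.0.0/0 (clear depth 0)
  add 17.64.0.0/13 -> H1 at depth 13
  add 17.71.16.0/20 -> H3 at depth 20
  ? 8.78.20.2  path d0:-→d1:-→d2:-→d3:H2→d4:-→d5:-→d6:-→d7:-→d8:-→d9:-→d10:-→d11:-→d12:-→d13:-→d14:-→d15:-→d16:-→d17:-→d18:-→d19:-→d20:-→d21:-→d22:-→d23:-→d24:H4  best=H4
  ? 20.12.210.107  path d0:-→d1:-→d2:-→d3:H2→d4:-→d5:-  best=H2
  add 17.71.17.0/24 -> H4 at depth 24
  ? 17.68.171.127  path d0:-→d1:-→d2:-→d3:H2→d4:-→d5:-→d6:-→d7:-→d8:H4→d9:-→d10:-→d11:-→d12:H2→d13:H1→d14:-  best=H1
  add 8.78.20.128/26 -> H2 at depth 26
  add 8.78.20.145/32 -> H3 at depth 32
  ? 17.1.130.159  path d0:-→d1:-→d2:-→d3:H2→d4:-→d5:-→d6:-→d7:-→d8:H4→d9:-  best=H4
  ? 8.78.20.144  path d0:-→d1:-→d2:-→d3:H2→d4:-→d5:-→d6:-→d7:-→d8:-→d9:-→d10:-→d11:-→d12:-→d13:-→d14:-→d15:-→d16:-→d17:-→d18:-→d19:-→d20:-→d21:-→d22:-→d23:-→d24:H4→d25:-→d26:H2→d27:-→d28:H4→d29:-→d30:-→d31:-  best=H4
  ? 17.64.0.31  path d0:-→d1:-→d2:-→d3:H2→d4:-→d5:-→d6:-→d7:-→d8:H4→d9:-→d10:-→d11:-→d12:H2→d13:H1  best=H1
  ? 8.78.20.8  path d0:-→d1:-→d2:-→d3:H2→d4:-→d5:-→d6:-→d7:-→d8:-→d9:-→d10:-→d11:-→d12:-→d13:-→d14:-→d15:-→d16:-→d17:-→d18:-→d19:-→d20:-→d21:-→d22:-→d23:-→d24:H4  best=H4
  add 8.78.20.0/24 -> H4 at depth 24
  add 8.78.16.0/20 -> H1 at depth 20
  del 17.0.0.0/8 (clear depth 8)
  ? 0.4.116.161  path d0:-→d1:-→d2:-→d3:H2→d4:-  best=H2

== LOOKUPS ==
["H4","H4","H4","H4","H2","H1","H4","H4","H1","H4","H2"]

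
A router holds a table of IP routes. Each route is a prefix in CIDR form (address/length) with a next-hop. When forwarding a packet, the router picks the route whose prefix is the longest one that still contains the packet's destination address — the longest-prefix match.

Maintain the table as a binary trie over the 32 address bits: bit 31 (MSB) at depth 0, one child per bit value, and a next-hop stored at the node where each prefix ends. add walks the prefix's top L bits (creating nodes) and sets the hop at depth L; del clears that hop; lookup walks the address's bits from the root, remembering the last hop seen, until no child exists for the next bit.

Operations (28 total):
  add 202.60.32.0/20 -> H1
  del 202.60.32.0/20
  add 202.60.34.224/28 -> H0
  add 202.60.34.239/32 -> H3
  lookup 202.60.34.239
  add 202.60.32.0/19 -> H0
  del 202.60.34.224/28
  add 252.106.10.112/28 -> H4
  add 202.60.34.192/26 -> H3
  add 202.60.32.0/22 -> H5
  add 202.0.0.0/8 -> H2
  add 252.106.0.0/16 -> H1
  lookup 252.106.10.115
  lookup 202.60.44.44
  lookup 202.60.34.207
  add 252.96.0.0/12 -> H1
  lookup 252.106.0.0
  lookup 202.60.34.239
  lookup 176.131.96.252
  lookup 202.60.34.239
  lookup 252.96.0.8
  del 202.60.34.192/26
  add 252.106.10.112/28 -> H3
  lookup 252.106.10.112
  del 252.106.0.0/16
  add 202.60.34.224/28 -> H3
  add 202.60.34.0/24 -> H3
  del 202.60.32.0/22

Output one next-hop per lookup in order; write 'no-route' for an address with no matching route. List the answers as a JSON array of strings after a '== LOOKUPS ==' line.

Process each operation:
  + 202.60.32.0/20 (H1) depth=20
  - 202.60.32.0/20 clear@20
  + 202.60.34.224/28 (H0) depth=28
  + 202.60.34.239/32 (H3) depth=32
  lookup 202.60.34.239: bits 11001010001111000010001011101111 walk d0:-→d1:-→d2:-→d3:-→d4:-→d5:-→d6:-→d7:-→d8:-→d9:-→d10:-→d11:-→d12:-→d13:-→d14:-→d15:-→d16:-→d17:-→d18:-→d19:-→d20:-→d21:-→d22:-→d23:-→d24:-→d25:-→d26:-→d27:-→d28:H0→d29:-→d30:-→d31:-→d32:H3 -> H3
  + 202.60.32.0/19 (H0) depth=19
  - 202.60.34.224/28 clear@28
  + 252.106.10.112/28 (H4) depth=28
  + 202.60.34.192/26 (H3) depth=26
  + 202.60.32.0/22 (H5) depth=22
  + 202.0.0.0/8 (H2) depth=8
  + 252.106.0.0/16 (H1) depth=16
  lookup 252.106.10.115: bits 1111110001101010000010100111 walk d0:-→d1:-→d2:-→d3:-→d4:-→d5:-→d6:-→d7:-→d8:-→d9:-→d10:-→d11:-→d12:-→d13:-→d14:-→d15:-→d16:H1→d17:-→d18:-→d19:-→d20:-→d21:-→d22:-→d23:-→d24:-→d25:-→d26:-→d27:-→d28:H4 -> H4
  lookup 202.60.44.44: bits 11001010001111000010 walk d0:-→d1:-→d2:-→d3:-→d4:-→d5:-→d6:-→d7:-→d8:H2→d9:-→d10:-→d11:-→d12:-→d13:-→d14:-→d15:-→d16:-→d17:-→d18:-→d19:H0→d20:- -> H0
  lookup 202.60.34.207: bits 11001010001111000010001011 walk d0:-→d1:-→d2:-→d3:-→d4:-→d5:-→d6:-→d7:-→d8:H2→d9:-→d10:-→d11:-→d12:-→d13:-→d14:-→d15:-→d16:-→d17:-→d18:-→d19:H0→d20:-→d21:-→d22:H5→d23:-→d24:-→d25:-→d26:H3 -> H3
  + 252.96.0.0/12 (H1) depth=12
  lookup 252.106.0.0: bits 11111100011010100000 walk d0:-→d1:-→d2:-→d3:-→d4:-→d5:-→d6:-→d7:-→d8:-→d9:-→d10:-→d11:-→d12:H1→d13:-→d14:-→d15:-→d16:H1→d17:-→d18:-→d19:-→d20:- -> H1
  lookup 202.60.34.239: bits 11001010001111000010001011101111 walk d0:-→d1:-→d2:-→d3:-→d4:-→d5:-→d6:-→d7:-→d8:H2→d9:-→d10:-→d11:-→d12:-→d13:-→d14:-→d15:-→d16:-→d17:-→d18:-→d19:H0→d20:-→d21:-→d22:H5→d23:-→d24:-→d25:-→d26:H3→d27:-→d28:-→d29:-→d30:-→d31:-→d32:H3 -> H3
  lookup 176.131.96.252: bits 1 walk d0:-→d1:- -> no-route
  lookup 202.60.34.239: bits 11001010001111000010001011101111 walk d0:-→d1:-→d2:-→d3:-→d4:-→d5:-→d6:-→d7:-→d8:H2→d9:-→d10:-→d11:-→d12:-→d13:-→d14:-→d15:-→d16:-→d17:-→d18:-→d19:H0→d20:-→d21:-→d22:H5→d23:-→d24:-→d25:-→d26:H3→d27:-→d28:-→d29:-→d30:-→d31:-→d32:H3 -> H3
  lookup 252.96.0.8: bits 111111000110 walk d0:-→d1:-→d2:-→d3:-→d4:-→d5:-→d6:-→d7:-→d8:-→d9:-→d10:-→d11:-→d12:H1 -> H1
  - 202.60.34.192/26 clear@26
  + 252.106.10.112/28 (H3) depth=28
  lookup 252.106.10.112: bits 1111110001101010000010100111 walk d0:-→d1:-→d2:-→d3:-→d4:-→d5:-→d6:-→d7:-→d8:-→d9:-→d10:-→d11:-→d12:H1→d13:-→d14:-→d15:-→d16:H1→d17:-→d18:-→d19:-→d20:-→d21:-→d22:-→d23:-→d24:-→d25:-→d26:-→d27:-→d28:H3 -> H3
  - 252.106.0.0/16 clear@16
  + 202.60.34.224/28 (H3) depth=28
  + 202.60.34.0/24 (H3) depth=24
  - 202.60.32.0/22 clear@22

== LOOKUPS ==
["H3","H4","H0","H3","H1","H3","no-route","H3","H1","H3"]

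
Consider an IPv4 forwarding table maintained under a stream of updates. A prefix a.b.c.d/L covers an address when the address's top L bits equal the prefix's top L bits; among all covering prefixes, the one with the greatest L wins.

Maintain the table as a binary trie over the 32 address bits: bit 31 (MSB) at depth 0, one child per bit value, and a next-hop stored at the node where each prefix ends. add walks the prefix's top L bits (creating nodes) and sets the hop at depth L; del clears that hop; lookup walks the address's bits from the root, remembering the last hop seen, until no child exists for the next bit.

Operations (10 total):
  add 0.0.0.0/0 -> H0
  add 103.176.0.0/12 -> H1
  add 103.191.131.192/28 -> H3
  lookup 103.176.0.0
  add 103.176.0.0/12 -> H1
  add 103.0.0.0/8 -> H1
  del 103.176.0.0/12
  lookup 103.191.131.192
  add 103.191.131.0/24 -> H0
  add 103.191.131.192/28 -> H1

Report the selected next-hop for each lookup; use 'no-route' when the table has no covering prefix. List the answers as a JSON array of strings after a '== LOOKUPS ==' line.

Process each operation:
  + 0.0.0.0/0 (H0) depth=0
  + 103.176.0.0/12 (H1) depth=12
  + 103.191.131.192/28 (H3) depth=28
  ? 103.176.0.0  path d0:H0→d1:-→d2:-→d3:-→d4:-→d5:-→d6:-→d7:-→d8:-→d9:-→d10:-→d11:-→d12:H1  best=H1
  + 103.176.0.0/12 (H1) depth=12
  + 103.0.0.0/8 (H1) depth=8
  del 103.176.0.0/12 (clear depth 12)
  ? 103.191.131.192  path d0:H0→d1:-→d2:-→d3:-→d4:-→d5:-→d6:-→d7:-→d8:H1→d9:-→d10:-→d11:-→d12:-→d13:-→d14:-→d15:-→d16:-→d17:-→d18:-→d19:-→d20:-→d21:-→d22:-→d23:-→d24:-→d25:-→d26:-→d27:-→d28:H3  best=H3
  + 103.191.131.0/24 (H0) depth=24
  + 103.191.131.192/28 (H1) depth=28

== LOOKUPS ==
["H1","H3"]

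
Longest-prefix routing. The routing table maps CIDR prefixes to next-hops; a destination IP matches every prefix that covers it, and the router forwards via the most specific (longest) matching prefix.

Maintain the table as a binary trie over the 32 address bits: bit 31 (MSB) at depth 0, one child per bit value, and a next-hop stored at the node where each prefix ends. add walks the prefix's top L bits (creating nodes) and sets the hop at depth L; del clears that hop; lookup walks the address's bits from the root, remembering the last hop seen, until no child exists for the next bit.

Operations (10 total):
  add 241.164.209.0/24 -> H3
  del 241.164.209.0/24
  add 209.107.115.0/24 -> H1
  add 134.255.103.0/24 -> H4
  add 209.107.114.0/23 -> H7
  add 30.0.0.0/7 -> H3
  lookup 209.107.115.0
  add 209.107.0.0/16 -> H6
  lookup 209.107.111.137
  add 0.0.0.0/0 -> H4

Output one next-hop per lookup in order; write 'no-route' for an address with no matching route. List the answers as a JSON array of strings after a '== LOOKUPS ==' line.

Trace:
  add 241.164.209.0/24 -> H3 at depth 24
  del 241.164.209.0/24 (clear depth 24)
  add 209.107.115.0/24 -> H1 at depth 24
  add 134.255.103.0/24 -> H4 at depth 24
  add 209.107.114.0/23 -> H7 at depth 23
  add 30.0.0.0/7 -> H3 at depth 7
  Q 209.107.115.0: descend 110100010110101101110011 ; hops seen [H7,H1] ; pick H1
  add 209.107.0.0/16 -> H6 at depth 16
  Q 209.107.111.137: descend 1101000101101011011 ; hops seen [H6] ; pick H6
  add 0.0.0.0/0 -> H4 at depth 0

== LOOKUPS ==
["H1","H6"]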